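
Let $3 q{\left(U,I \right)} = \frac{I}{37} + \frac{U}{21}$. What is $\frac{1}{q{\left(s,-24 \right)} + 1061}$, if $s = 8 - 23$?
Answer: $\frac{777}{824044} \approx 0.00094291$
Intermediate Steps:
$s = -15$
$q{\left(U,I \right)} = \frac{U}{63} + \frac{I}{111}$ ($q{\left(U,I \right)} = \frac{\frac{I}{37} + \frac{U}{21}}{3} = \frac{\frac{U}{21} + \frac{I}{37}}{3} = \frac{U}{63} + \frac{I}{111}$)
$\frac{1}{q{\left(s,-24 \right)} + 1061} = \frac{1}{\left(\frac{1}{63} \left(-15\right) + \frac{1}{111} \left(-24\right)\right) + 1061} = \frac{1}{\left(- \frac{5}{21} - \frac{8}{37}\right) + 1061} = \frac{1}{- \frac{353}{777} + 1061} = \frac{1}{\frac{824044}{777}} = \frac{777}{824044}$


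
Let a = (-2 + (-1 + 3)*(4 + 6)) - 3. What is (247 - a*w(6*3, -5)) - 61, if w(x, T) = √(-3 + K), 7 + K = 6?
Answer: 186 - 30*I ≈ 186.0 - 30.0*I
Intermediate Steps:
K = -1 (K = -7 + 6 = -1)
a = 15 (a = (-2 + 2*10) - 3 = (-2 + 20) - 3 = 18 - 3 = 15)
w(x, T) = 2*I (w(x, T) = √(-3 - 1) = √(-4) = 2*I)
(247 - a*w(6*3, -5)) - 61 = (247 - 15*2*I) - 61 = (247 - 30*I) - 61 = 186 - 30*I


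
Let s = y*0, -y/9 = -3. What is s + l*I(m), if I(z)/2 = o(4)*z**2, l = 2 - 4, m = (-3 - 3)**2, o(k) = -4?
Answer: 20736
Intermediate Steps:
y = 27 (y = -9*(-3) = 27)
m = 36 (m = (-6)**2 = 36)
l = -2
I(z) = -8*z**2 (I(z) = 2*(-4*z**2) = -8*z**2)
s = 0 (s = 27*0 = 0)
s + l*I(m) = 0 - (-16)*36**2 = 0 - (-16)*1296 = 0 - 2*(-10368) = 0 + 20736 = 20736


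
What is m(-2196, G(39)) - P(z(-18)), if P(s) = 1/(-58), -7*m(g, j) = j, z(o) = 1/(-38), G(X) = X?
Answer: -2255/406 ≈ -5.5542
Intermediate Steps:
z(o) = -1/38
m(g, j) = -j/7
P(s) = -1/58
m(-2196, G(39)) - P(z(-18)) = -⅐*39 - 1*(-1/58) = -39/7 + 1/58 = -2255/406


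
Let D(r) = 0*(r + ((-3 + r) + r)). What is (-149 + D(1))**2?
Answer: 22201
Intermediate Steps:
D(r) = 0 (D(r) = 0*(r + (-3 + 2*r)) = 0*(-3 + 3*r) = 0)
(-149 + D(1))**2 = (-149 + 0)**2 = (-149)**2 = 22201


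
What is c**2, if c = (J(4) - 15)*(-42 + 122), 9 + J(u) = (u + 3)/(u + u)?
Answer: 3422500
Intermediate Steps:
J(u) = -9 + (3 + u)/(2*u) (J(u) = -9 + (u + 3)/(u + u) = -9 + (3 + u)/((2*u)) = -9 + (3 + u)*(1/(2*u)) = -9 + (3 + u)/(2*u))
c = -1850 (c = ((1/2)*(3 - 17*4)/4 - 15)*(-42 + 122) = ((1/2)*(1/4)*(3 - 68) - 15)*80 = ((1/2)*(1/4)*(-65) - 15)*80 = (-65/8 - 15)*80 = -185/8*80 = -1850)
c**2 = (-1850)**2 = 3422500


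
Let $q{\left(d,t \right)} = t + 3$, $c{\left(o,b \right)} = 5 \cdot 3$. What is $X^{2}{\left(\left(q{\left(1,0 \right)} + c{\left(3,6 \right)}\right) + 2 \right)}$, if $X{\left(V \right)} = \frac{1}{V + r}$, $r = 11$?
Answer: $\frac{1}{961} \approx 0.0010406$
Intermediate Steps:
$c{\left(o,b \right)} = 15$
$q{\left(d,t \right)} = 3 + t$
$X{\left(V \right)} = \frac{1}{11 + V}$ ($X{\left(V \right)} = \frac{1}{V + 11} = \frac{1}{11 + V}$)
$X^{2}{\left(\left(q{\left(1,0 \right)} + c{\left(3,6 \right)}\right) + 2 \right)} = \left(\frac{1}{11 + \left(\left(\left(3 + 0\right) + 15\right) + 2\right)}\right)^{2} = \left(\frac{1}{11 + \left(\left(3 + 15\right) + 2\right)}\right)^{2} = \left(\frac{1}{11 + \left(18 + 2\right)}\right)^{2} = \left(\frac{1}{11 + 20}\right)^{2} = \left(\frac{1}{31}\right)^{2} = \frac{1}{961}$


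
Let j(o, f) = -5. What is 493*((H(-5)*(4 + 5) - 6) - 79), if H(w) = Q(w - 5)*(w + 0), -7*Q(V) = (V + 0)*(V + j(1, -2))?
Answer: 3034415/7 ≈ 4.3349e+5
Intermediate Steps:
Q(V) = -V*(-5 + V)/7 (Q(V) = -(V + 0)*(V - 5)/7 = -V*(-5 + V)/7)
H(w) = w*(-5 + w)*(10 - w)/7 (H(w) = ((w - 5)*(5 - (w - 5))/7)*(w + 0) = ((-5 + w)*(5 - (-5 + w))/7)*w = ((-5 + w)*(5 + (5 - w))/7)*w = ((-5 + w)*(10 - w)/7)*w = w*(-5 + w)*(10 - w)/7)
493*((H(-5)*(4 + 5) - 6) - 79) = 493*(((-⅐*(-5)*(-10 - 5)*(-5 - 5))*(4 + 5) - 6) - 79) = 493*((-⅐*(-5)*(-15)*(-10)*9 - 6) - 79) = 493*(((750/7)*9 - 6) - 79) = 493*((6750/7 - 6) - 79) = 493*(6708/7 - 79) = 493*(6155/7) = 3034415/7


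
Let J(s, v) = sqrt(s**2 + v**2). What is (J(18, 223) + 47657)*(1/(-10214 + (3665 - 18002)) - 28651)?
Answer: -33522443825214/24551 - 703410702*sqrt(50053)/24551 ≈ -1.3718e+9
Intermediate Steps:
(J(18, 223) + 47657)*(1/(-10214 + (3665 - 18002)) - 28651) = (sqrt(18**2 + 223**2) + 47657)*(1/(-10214 + (3665 - 18002)) - 28651) = (sqrt(324 + 49729) + 47657)*(1/(-10214 - 14337) - 28651) = (sqrt(50053) + 47657)*(1/(-24551) - 28651) = (47657 + sqrt(50053))*(-1/24551 - 28651) = (47657 + sqrt(50053))*(-703410702/24551) = -33522443825214/24551 - 703410702*sqrt(50053)/24551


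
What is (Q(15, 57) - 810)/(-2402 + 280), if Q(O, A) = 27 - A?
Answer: 420/1061 ≈ 0.39585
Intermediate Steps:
(Q(15, 57) - 810)/(-2402 + 280) = ((27 - 1*57) - 810)/(-2402 + 280) = ((27 - 57) - 810)/(-2122) = (-30 - 810)*(-1/2122) = -840*(-1/2122) = 420/1061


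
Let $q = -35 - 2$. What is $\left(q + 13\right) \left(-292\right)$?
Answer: $7008$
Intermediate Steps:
$q = -37$ ($q = -35 - 2 = -37$)
$\left(q + 13\right) \left(-292\right) = \left(-37 + 13\right) \left(-292\right) = \left(-24\right) \left(-292\right) = 7008$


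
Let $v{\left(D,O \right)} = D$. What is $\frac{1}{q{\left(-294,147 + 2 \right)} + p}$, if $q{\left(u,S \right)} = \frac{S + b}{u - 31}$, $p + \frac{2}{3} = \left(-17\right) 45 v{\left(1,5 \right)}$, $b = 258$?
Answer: $- \frac{975}{747746} \approx -0.0013039$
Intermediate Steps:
$p = - \frac{2297}{3}$ ($p = - \frac{2}{3} + \left(-17\right) 45 \cdot 1 = - \frac{2}{3} - 765 = - \frac{2297}{3} \approx -765.67$)
$q{\left(u,S \right)} = \frac{258 + S}{-31 + u}$ ($q{\left(u,S \right)} = \frac{S + 258}{u - 31} = \frac{258 + S}{-31 + u}$)
$\frac{1}{q{\left(-294,147 + 2 \right)} + p} = \frac{1}{\frac{258 + \left(147 + 2\right)}{-31 - 294} - \frac{2297}{3}} = \frac{1}{\frac{258 + 149}{-325} - \frac{2297}{3}} = \frac{1}{\left(- \frac{1}{325}\right) 407 - \frac{2297}{3}} = \frac{1}{- \frac{407}{325} - \frac{2297}{3}} = \frac{1}{- \frac{747746}{975}} = - \frac{975}{747746}$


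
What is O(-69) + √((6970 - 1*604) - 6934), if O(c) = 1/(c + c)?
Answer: -1/138 + 2*I*√142 ≈ -0.0072464 + 23.833*I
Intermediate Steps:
O(c) = 1/(2*c)
O(-69) + √((6970 - 1*604) - 6934) = (½)/(-69) + √((6970 - 1*604) - 6934) = (½)*(-1/69) + √((6970 - 604) - 6934) = -1/138 + √(6366 - 6934) = -1/138 + √(-568) = -1/138 + 2*I*√142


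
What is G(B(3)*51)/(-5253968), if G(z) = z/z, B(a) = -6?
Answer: -1/5253968 ≈ -1.9033e-7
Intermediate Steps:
G(z) = 1
G(B(3)*51)/(-5253968) = 1/(-5253968) = 1*(-1/5253968) = -1/5253968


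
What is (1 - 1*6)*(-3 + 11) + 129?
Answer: 89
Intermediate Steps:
(1 - 1*6)*(-3 + 11) + 129 = (1 - 6)*8 + 129 = -5*8 + 129 = -40 + 129 = 89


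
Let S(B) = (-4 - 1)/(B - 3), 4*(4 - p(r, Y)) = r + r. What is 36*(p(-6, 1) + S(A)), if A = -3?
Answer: 282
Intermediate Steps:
p(r, Y) = 4 - r/2 (p(r, Y) = 4 - (r + r)/4 = 4 - r/2)
S(B) = -5/(-3 + B)
36*(p(-6, 1) + S(A)) = 36*((4 - ½*(-6)) - 5/(-3 - 3)) = 36*((4 + 3) - 5/(-6)) = 36*(7 - 5*(-⅙)) = 36*(7 + ⅚) = 36*(47/6) = 282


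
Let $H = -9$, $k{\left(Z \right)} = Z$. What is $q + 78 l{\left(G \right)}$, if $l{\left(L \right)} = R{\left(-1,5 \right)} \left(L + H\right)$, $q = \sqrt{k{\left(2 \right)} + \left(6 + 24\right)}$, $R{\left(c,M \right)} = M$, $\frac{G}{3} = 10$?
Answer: $8190 + 4 \sqrt{2} \approx 8195.7$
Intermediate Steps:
$G = 30$ ($G = 3 \cdot 10 = 30$)
$q = 4 \sqrt{2}$ ($q = \sqrt{2 + \left(6 + 24\right)} = \sqrt{2 + 30} = \sqrt{32} = 4 \sqrt{2} \approx 5.6569$)
$l{\left(L \right)} = -45 + 5 L$ ($l{\left(L \right)} = 5 \left(L - 9\right) = 5 \left(-9 + L\right) = -45 + 5 L$)
$q + 78 l{\left(G \right)} = 4 \sqrt{2} + 78 \left(-45 + 5 \cdot 30\right) = 4 \sqrt{2} + 78 \left(-45 + 150\right) = 4 \sqrt{2} + 78 \cdot 105 = 4 \sqrt{2} + 8190 = 8190 + 4 \sqrt{2}$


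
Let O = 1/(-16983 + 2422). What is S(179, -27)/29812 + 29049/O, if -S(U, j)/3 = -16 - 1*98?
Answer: -6304976980863/14906 ≈ -4.2298e+8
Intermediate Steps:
S(U, j) = 342 (S(U, j) = -3*(-16 - 1*98) = -3*(-16 - 98) = -3*(-114) = 342)
O = -1/14561 (O = 1/(-14561) = -1/14561 ≈ -6.8677e-5)
S(179, -27)/29812 + 29049/O = 342/29812 + 29049/(-1/14561) = 342*(1/29812) + 29049*(-14561) = 171/14906 - 422982489 = -6304976980863/14906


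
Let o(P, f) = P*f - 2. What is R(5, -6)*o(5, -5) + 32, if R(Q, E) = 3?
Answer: -49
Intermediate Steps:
o(P, f) = -2 + P*f
R(5, -6)*o(5, -5) + 32 = 3*(-2 + 5*(-5)) + 32 = 3*(-2 - 25) + 32 = 3*(-27) + 32 = -81 + 32 = -49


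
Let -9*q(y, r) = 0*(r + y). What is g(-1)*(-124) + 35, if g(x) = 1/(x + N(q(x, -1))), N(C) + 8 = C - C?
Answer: 439/9 ≈ 48.778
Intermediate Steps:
q(y, r) = 0 (q(y, r) = -0*(r + y) = -1/9*0 = 0)
N(C) = -8 (N(C) = -8 + (C - C) = -8 + 0 = -8)
g(x) = 1/(-8 + x) (g(x) = 1/(x - 8) = 1/(-8 + x))
g(-1)*(-124) + 35 = -124/(-8 - 1) + 35 = -124/(-9) + 35 = -1/9*(-124) + 35 = 124/9 + 35 = 439/9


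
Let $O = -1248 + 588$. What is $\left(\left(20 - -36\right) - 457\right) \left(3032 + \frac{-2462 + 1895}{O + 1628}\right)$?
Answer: $- \frac{1176698009}{968} \approx -1.2156 \cdot 10^{6}$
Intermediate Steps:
$O = -660$
$\left(\left(20 - -36\right) - 457\right) \left(3032 + \frac{-2462 + 1895}{O + 1628}\right) = \left(\left(20 - -36\right) - 457\right) \left(3032 + \frac{-2462 + 1895}{-660 + 1628}\right) = \left(\left(20 + 36\right) - 457\right) \left(3032 - \frac{567}{968}\right) = \left(56 - 457\right) \left(3032 - \frac{567}{968}\right) = - 401 \left(3032 - \frac{567}{968}\right) = \left(-401\right) \frac{2934409}{968} = - \frac{1176698009}{968}$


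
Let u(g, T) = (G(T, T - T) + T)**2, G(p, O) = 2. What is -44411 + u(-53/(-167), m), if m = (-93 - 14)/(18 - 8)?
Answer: -4433531/100 ≈ -44335.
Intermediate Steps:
m = -107/10 ≈ -10.700
u(g, T) = (2 + T)**2
-44411 + u(-53/(-167), m) = -44411 + (2 - 107/10)**2 = -44411 + (-87/10)**2 = -44411 + 7569/100 = -4433531/100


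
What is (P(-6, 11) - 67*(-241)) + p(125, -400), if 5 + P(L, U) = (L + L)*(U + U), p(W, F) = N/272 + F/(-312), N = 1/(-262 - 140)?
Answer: 22571954803/1421472 ≈ 15879.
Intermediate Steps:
N = -1/402 (N = 1/(-402) = -1/402 ≈ -0.0024876)
p(W, F) = -1/109344 - F/312 (p(W, F) = -1/402/272 + F/(-312) = -1/402*1/272 + F*(-1/312) = -1/109344 - F/312)
P(L, U) = -5 + 4*L*U (P(L, U) = -5 + (L + L)*(U + U) = -5 + (2*L)*(2*U) = -5 + 4*L*U)
(P(-6, 11) - 67*(-241)) + p(125, -400) = ((-5 + 4*(-6)*11) - 67*(-241)) + (-1/109344 - 1/312*(-400)) = ((-5 - 264) + 16147) + (-1/109344 + 50/39) = (-269 + 16147) + 1822387/1421472 = 15878 + 1822387/1421472 = 22571954803/1421472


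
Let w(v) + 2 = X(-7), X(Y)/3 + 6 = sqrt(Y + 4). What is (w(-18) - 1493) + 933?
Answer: -580 + 3*I*sqrt(3) ≈ -580.0 + 5.1962*I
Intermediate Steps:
X(Y) = -18 + 3*sqrt(4 + Y) (X(Y) = -18 + 3*sqrt(Y + 4) = -18 + 3*sqrt(4 + Y))
w(v) = -20 + 3*I*sqrt(3) (w(v) = -2 + (-18 + 3*sqrt(4 - 7)) = -2 + (-18 + 3*sqrt(-3)) = -2 + (-18 + 3*(I*sqrt(3))) = -2 + (-18 + 3*I*sqrt(3)) = -20 + 3*I*sqrt(3))
(w(-18) - 1493) + 933 = ((-20 + 3*I*sqrt(3)) - 1493) + 933 = (-1513 + 3*I*sqrt(3)) + 933 = -580 + 3*I*sqrt(3)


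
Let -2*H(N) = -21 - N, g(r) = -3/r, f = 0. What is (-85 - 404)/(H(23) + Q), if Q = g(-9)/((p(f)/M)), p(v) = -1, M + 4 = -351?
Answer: -1467/421 ≈ -3.4846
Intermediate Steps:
M = -355 (M = -4 - 351 = -355)
H(N) = 21/2 + N/2 (H(N) = -(-21 - N)/2 = 21/2 + N/2)
Q = 355/3 (Q = (-3/(-9))/((-1/(-355))) = (-3*(-⅑))/((-1*(-1/355))) = 1/(3*(1/355)) = (⅓)*355 = 355/3 ≈ 118.33)
(-85 - 404)/(H(23) + Q) = (-85 - 404)/((21/2 + (½)*23) + 355/3) = -489/((21/2 + 23/2) + 355/3) = -489/(22 + 355/3) = -489/421/3 = -489*3/421 = -1467/421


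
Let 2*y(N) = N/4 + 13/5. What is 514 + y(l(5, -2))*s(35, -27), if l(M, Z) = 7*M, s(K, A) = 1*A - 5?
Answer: 1662/5 ≈ 332.40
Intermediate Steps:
s(K, A) = -5 + A (s(K, A) = A - 5 = -5 + A)
y(N) = 13/10 + N/8 (y(N) = (N/4 + 13/5)/2 = (13/5 + N/4)/2 = 13/10 + N/8)
514 + y(l(5, -2))*s(35, -27) = 514 + (13/10 + (7*5)/8)*(-5 - 27) = 514 + (13/10 + (⅛)*35)*(-32) = 514 + (13/10 + 35/8)*(-32) = 514 + (227/40)*(-32) = 514 - 908/5 = 1662/5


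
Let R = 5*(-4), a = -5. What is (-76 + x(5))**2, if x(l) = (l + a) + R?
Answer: 9216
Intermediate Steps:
R = -20
x(l) = -25 + l (x(l) = (l - 5) - 20 = (-5 + l) - 20 = -25 + l)
(-76 + x(5))**2 = (-76 + (-25 + 5))**2 = (-76 - 20)**2 = (-96)**2 = 9216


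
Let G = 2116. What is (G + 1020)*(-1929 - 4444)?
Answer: -19985728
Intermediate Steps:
(G + 1020)*(-1929 - 4444) = (2116 + 1020)*(-1929 - 4444) = 3136*(-6373) = -19985728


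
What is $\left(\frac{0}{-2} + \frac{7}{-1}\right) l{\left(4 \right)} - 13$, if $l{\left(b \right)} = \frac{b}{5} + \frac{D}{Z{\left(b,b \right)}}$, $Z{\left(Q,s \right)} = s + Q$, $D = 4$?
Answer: $- \frac{221}{10} \approx -22.1$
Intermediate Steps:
$Z{\left(Q,s \right)} = Q + s$
$l{\left(b \right)} = \frac{2}{b} + \frac{b}{5}$ ($l{\left(b \right)} = \frac{b}{5} + \frac{4}{b + b} = b \frac{1}{5} + \frac{4}{2 b} = \frac{b}{5} + 4 \frac{1}{2 b} = \frac{b}{5} + \frac{2}{b} = \frac{2}{b} + \frac{b}{5}$)
$\left(\frac{0}{-2} + \frac{7}{-1}\right) l{\left(4 \right)} - 13 = \left(\frac{0}{-2} + \frac{7}{-1}\right) \left(\frac{2}{4} + \frac{1}{5} \cdot 4\right) - 13 = \left(0 \left(- \frac{1}{2}\right) + 7 \left(-1\right)\right) \left(2 \cdot \frac{1}{4} + \frac{4}{5}\right) - 13 = \left(0 - 7\right) \left(\frac{1}{2} + \frac{4}{5}\right) - 13 = \left(-7\right) \frac{13}{10} - 13 = - \frac{91}{10} - 13 = - \frac{221}{10}$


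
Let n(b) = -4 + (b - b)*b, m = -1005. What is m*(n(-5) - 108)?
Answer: 112560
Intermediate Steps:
n(b) = -4 (n(b) = -4 + 0*b = -4 + 0 = -4)
m*(n(-5) - 108) = -1005*(-4 - 108) = -1005*(-112) = 112560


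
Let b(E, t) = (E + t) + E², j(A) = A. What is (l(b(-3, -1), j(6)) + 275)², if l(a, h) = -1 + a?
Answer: 77841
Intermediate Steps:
b(E, t) = E + t + E²
(l(b(-3, -1), j(6)) + 275)² = ((-1 + (-3 - 1 + (-3)²)) + 275)² = ((-1 + (-3 - 1 + 9)) + 275)² = ((-1 + 5) + 275)² = (4 + 275)² = 279² = 77841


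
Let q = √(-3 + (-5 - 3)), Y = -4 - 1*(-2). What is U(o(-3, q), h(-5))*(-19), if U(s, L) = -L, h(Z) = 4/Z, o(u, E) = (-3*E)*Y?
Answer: -76/5 ≈ -15.200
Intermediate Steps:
Y = -2 (Y = -4 + 2 = -2)
q = I*√11 (q = √(-3 - 8) = √(-11) = I*√11 ≈ 3.3166*I)
o(u, E) = 6*E (o(u, E) = -3*E*(-2) = 6*E)
U(o(-3, q), h(-5))*(-19) = -4/(-5)*(-19) = -4*(-1)/5*(-19) = -1*(-⅘)*(-19) = (⅘)*(-19) = -76/5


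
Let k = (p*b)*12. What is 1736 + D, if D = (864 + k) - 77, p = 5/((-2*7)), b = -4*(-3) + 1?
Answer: 17271/7 ≈ 2467.3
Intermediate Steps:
b = 13 (b = 12 + 1 = 13)
p = -5/14 (p = 5/(-14) = 5*(-1/14) = -5/14 ≈ -0.35714)
k = -390/7 (k = -5/14*13*12 = -65/14*12 = -390/7 ≈ -55.714)
D = 5119/7 (D = (864 - 390/7) - 77 = 5658/7 - 77 = 5119/7 ≈ 731.29)
1736 + D = 1736 + 5119/7 = 17271/7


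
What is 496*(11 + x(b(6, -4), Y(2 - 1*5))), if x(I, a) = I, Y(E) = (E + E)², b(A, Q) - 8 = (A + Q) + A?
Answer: 13392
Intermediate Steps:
b(A, Q) = 8 + Q + 2*A (b(A, Q) = 8 + ((A + Q) + A) = 8 + (Q + 2*A) = 8 + Q + 2*A)
Y(E) = 4*E² (Y(E) = (2*E)² = 4*E²)
496*(11 + x(b(6, -4), Y(2 - 1*5))) = 496*(11 + (8 - 4 + 2*6)) = 496*(11 + (8 - 4 + 12)) = 496*(11 + 16) = 496*27 = 13392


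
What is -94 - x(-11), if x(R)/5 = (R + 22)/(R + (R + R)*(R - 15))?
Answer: -4799/51 ≈ -94.098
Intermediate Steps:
x(R) = 5*(22 + R)/(R + 2*R*(-15 + R)) (x(R) = 5*((R + 22)/(R + (R + R)*(R - 15))) = 5*((22 + R)/(R + (2*R)*(-15 + R))) = 5*((22 + R)/(R + 2*R*(-15 + R))) = 5*(22 + R)/(R + 2*R*(-15 + R)))
-94 - x(-11) = -94 - 5*(22 - 11)/((-11)*(-29 + 2*(-11))) = -94 - 5*(-1)*11/(11*(-29 - 22)) = -94 - 5*(-1)*11/(11*(-51)) = -94 - 5*(-1)*(-1)*11/(11*51) = -94 - 1*5/51 = -94 - 5/51 = -4799/51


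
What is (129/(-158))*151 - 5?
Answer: -20269/158 ≈ -128.28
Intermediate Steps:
(129/(-158))*151 - 5 = (129*(-1/158))*151 - 5 = -129/158*151 - 5 = -19479/158 - 5 = -20269/158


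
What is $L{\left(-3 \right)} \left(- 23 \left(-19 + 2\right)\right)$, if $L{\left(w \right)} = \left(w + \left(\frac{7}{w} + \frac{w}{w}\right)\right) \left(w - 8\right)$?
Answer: $\frac{55913}{3} \approx 18638.0$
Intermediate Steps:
$L{\left(w \right)} = \left(-8 + w\right) \left(1 + w + \frac{7}{w}\right)$ ($L{\left(w \right)} = \left(w + \left(\frac{7}{w} + 1\right)\right) \left(-8 + w\right) = \left(w + \left(1 + \frac{7}{w}\right)\right) \left(-8 + w\right) = \left(1 + w + \frac{7}{w}\right) \left(-8 + w\right) = \left(-8 + w\right) \left(1 + w + \frac{7}{w}\right)$)
$L{\left(-3 \right)} \left(- 23 \left(-19 + 2\right)\right) = \left(-1 + \left(-3\right)^{2} - \frac{56}{-3} - -21\right) \left(- 23 \left(-19 + 2\right)\right) = \left(-1 + 9 - - \frac{56}{3} + 21\right) \left(\left(-23\right) \left(-17\right)\right) = \left(-1 + 9 + \frac{56}{3} + 21\right) 391 = \frac{143}{3} \cdot 391 = \frac{55913}{3}$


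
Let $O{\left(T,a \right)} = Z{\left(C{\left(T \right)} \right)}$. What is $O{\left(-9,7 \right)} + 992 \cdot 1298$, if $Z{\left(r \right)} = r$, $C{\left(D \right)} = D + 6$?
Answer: $1287613$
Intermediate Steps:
$C{\left(D \right)} = 6 + D$
$O{\left(T,a \right)} = 6 + T$
$O{\left(-9,7 \right)} + 992 \cdot 1298 = \left(6 - 9\right) + 992 \cdot 1298 = -3 + 1287616 = 1287613$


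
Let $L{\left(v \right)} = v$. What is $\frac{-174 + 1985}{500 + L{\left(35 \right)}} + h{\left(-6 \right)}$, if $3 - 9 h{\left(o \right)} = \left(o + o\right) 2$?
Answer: $\frac{3416}{535} \approx 6.385$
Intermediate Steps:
$h{\left(o \right)} = \frac{1}{3} - \frac{4 o}{9}$ ($h{\left(o \right)} = \frac{1}{3} - \frac{\left(o + o\right) 2}{9} = \frac{1}{3} - \frac{2 o 2}{9} = \frac{1}{3} - \frac{4 o}{9}$)
$\frac{-174 + 1985}{500 + L{\left(35 \right)}} + h{\left(-6 \right)} = \frac{-174 + 1985}{500 + 35} + \left(\frac{1}{3} - - \frac{8}{3}\right) = \frac{1811}{535} + \left(\frac{1}{3} + \frac{8}{3}\right) = 1811 \cdot \frac{1}{535} + 3 = \frac{1811}{535} + 3 = \frac{3416}{535}$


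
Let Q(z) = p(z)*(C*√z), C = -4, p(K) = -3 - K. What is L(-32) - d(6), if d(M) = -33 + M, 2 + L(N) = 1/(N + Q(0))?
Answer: 799/32 ≈ 24.969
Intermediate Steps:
Q(z) = -4*√z*(-3 - z) (Q(z) = (-3 - z)*(-4*√z) = -4*√z*(-3 - z))
L(N) = -2 + 1/N (L(N) = -2 + 1/(N + 4*√0*(3 + 0)) = -2 + 1/(N + 4*0*3) = -2 + 1/(N + 0) = -2 + 1/N)
L(-32) - d(6) = (-2 + 1/(-32)) - (-33 + 6) = (-2 - 1/32) - 1*(-27) = -65/32 + 27 = 799/32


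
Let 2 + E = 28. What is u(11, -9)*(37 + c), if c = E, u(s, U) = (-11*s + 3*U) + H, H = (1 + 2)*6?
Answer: -8190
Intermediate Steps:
E = 26 (E = -2 + 28 = 26)
H = 18 (H = 3*6 = 18)
u(s, U) = 18 - 11*s + 3*U (u(s, U) = (-11*s + 3*U) + 18 = 18 - 11*s + 3*U)
c = 26
u(11, -9)*(37 + c) = (18 - 11*11 + 3*(-9))*(37 + 26) = (18 - 121 - 27)*63 = -130*63 = -8190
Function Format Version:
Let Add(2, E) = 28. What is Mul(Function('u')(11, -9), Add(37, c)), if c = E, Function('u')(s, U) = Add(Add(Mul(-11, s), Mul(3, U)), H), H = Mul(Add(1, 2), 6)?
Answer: -8190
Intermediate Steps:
E = 26 (E = Add(-2, 28) = 26)
H = 18 (H = Mul(3, 6) = 18)
Function('u')(s, U) = Add(18, Mul(-11, s), Mul(3, U)) (Function('u')(s, U) = Add(Add(Mul(-11, s), Mul(3, U)), 18) = Add(18, Mul(-11, s), Mul(3, U)))
c = 26
Mul(Function('u')(11, -9), Add(37, c)) = Mul(Add(18, Mul(-11, 11), Mul(3, -9)), Add(37, 26)) = Mul(Add(18, -121, -27), 63) = Mul(-130, 63) = -8190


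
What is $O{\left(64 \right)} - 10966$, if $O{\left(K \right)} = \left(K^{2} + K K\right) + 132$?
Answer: $-2642$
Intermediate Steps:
$O{\left(K \right)} = 132 + 2 K^{2}$ ($O{\left(K \right)} = \left(K^{2} + K^{2}\right) + 132 = 2 K^{2} + 132 = 132 + 2 K^{2}$)
$O{\left(64 \right)} - 10966 = \left(132 + 2 \cdot 64^{2}\right) - 10966 = \left(132 + 2 \cdot 4096\right) - 10966 = \left(132 + 8192\right) - 10966 = 8324 - 10966 = -2642$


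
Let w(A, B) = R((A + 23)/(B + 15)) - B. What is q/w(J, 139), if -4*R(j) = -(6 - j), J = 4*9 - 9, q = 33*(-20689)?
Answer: 70094332/14125 ≈ 4962.4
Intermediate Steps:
q = -682737
J = 27 (J = 36 - 9 = 27)
R(j) = 3/2 - j/4 (R(j) = -(-1)*(6 - j)/4 = -(-6 + j)/4 = 3/2 - j/4)
w(A, B) = 3/2 - B - (23 + A)/(4*(15 + B)) (w(A, B) = (3/2 - (A + 23)/(4*(B + 15))) - B = (3/2 - (23 + A)/(4*(15 + B))) - B = 3/2 - B - (23 + A)/(4*(15 + B)))
q/w(J, 139) = -682737*4*(15 + 139)/(67 - 1*27 - 54*139 - 4*139²) = -682737*616/(67 - 27 - 7506 - 4*19321) = -682737*616/(67 - 27 - 7506 - 77284) = -682737/((¼)*(1/154)*(-84750)) = -682737/(-42375/308) = -682737*(-308/42375) = 70094332/14125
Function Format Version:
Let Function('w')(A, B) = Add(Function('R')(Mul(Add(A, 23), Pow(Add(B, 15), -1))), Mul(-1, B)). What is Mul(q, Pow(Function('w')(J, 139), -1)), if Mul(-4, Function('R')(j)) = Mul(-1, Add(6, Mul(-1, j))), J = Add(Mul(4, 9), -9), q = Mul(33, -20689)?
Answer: Rational(70094332, 14125) ≈ 4962.4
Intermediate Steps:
q = -682737
J = 27 (J = Add(36, -9) = 27)
Function('R')(j) = Add(Rational(3, 2), Mul(Rational(-1, 4), j)) (Function('R')(j) = Mul(Rational(-1, 4), Mul(-1, Add(6, Mul(-1, j)))) = Mul(Rational(-1, 4), Add(-6, j)) = Add(Rational(3, 2), Mul(Rational(-1, 4), j)))
Function('w')(A, B) = Add(Rational(3, 2), Mul(-1, B), Mul(Rational(-1, 4), Pow(Add(15, B), -1), Add(23, A))) (Function('w')(A, B) = Add(Add(Rational(3, 2), Mul(Rational(-1, 4), Mul(Add(A, 23), Pow(Add(B, 15), -1)))), Mul(-1, B)) = Add(Add(Rational(3, 2), Mul(Rational(-1, 4), Mul(Add(23, A), Pow(Add(15, B), -1)))), Mul(-1, B)) = Add(Add(Rational(3, 2), Mul(Rational(-1, 4), Mul(Pow(Add(15, B), -1), Add(23, A)))), Mul(-1, B)) = Add(Add(Rational(3, 2), Mul(Rational(-1, 4), Pow(Add(15, B), -1), Add(23, A))), Mul(-1, B)) = Add(Rational(3, 2), Mul(-1, B), Mul(Rational(-1, 4), Pow(Add(15, B), -1), Add(23, A))))
Mul(q, Pow(Function('w')(J, 139), -1)) = Mul(-682737, Pow(Mul(Rational(1, 4), Pow(Add(15, 139), -1), Add(67, Mul(-1, 27), Mul(-54, 139), Mul(-4, Pow(139, 2)))), -1)) = Mul(-682737, Pow(Mul(Rational(1, 4), Pow(154, -1), Add(67, -27, -7506, Mul(-4, 19321))), -1)) = Mul(-682737, Pow(Mul(Rational(1, 4), Rational(1, 154), Add(67, -27, -7506, -77284)), -1)) = Mul(-682737, Pow(Mul(Rational(1, 4), Rational(1, 154), -84750), -1)) = Mul(-682737, Pow(Rational(-42375, 308), -1)) = Mul(-682737, Rational(-308, 42375)) = Rational(70094332, 14125)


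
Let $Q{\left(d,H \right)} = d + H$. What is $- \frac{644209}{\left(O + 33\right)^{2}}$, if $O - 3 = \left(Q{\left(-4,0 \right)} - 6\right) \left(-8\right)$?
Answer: $- \frac{644209}{13456} \approx -47.875$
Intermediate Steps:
$Q{\left(d,H \right)} = H + d$
$O = 83$ ($O = 3 + \left(\left(0 - 4\right) - 6\right) \left(-8\right) = 3 + \left(-4 - 6\right) \left(-8\right) = 3 - -80 = 3 + 80 = 83$)
$- \frac{644209}{\left(O + 33\right)^{2}} = - \frac{644209}{\left(83 + 33\right)^{2}} = - \frac{644209}{116^{2}} = - \frac{644209}{13456}$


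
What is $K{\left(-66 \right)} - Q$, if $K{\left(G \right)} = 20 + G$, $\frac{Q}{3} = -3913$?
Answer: $11693$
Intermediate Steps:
$Q = -11739$ ($Q = 3 \left(-3913\right) = -11739$)
$K{\left(-66 \right)} - Q = \left(20 - 66\right) - -11739 = -46 + 11739 = 11693$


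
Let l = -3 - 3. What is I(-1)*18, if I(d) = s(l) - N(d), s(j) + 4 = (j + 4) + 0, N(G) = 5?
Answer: -198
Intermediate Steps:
l = -6
s(j) = j (s(j) = -4 + ((j + 4) + 0) = -4 + ((4 + j) + 0) = -4 + (4 + j) = j)
I(d) = -11 (I(d) = -6 - 1*5 = -6 - 5 = -11)
I(-1)*18 = -11*18 = -198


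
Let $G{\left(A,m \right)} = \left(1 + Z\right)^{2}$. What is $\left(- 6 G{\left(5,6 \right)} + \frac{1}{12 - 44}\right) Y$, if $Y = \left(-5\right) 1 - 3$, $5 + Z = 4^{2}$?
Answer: $\frac{27649}{4} \approx 6912.3$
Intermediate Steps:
$Z = 11$ ($Z = -5 + 4^{2} = -5 + 16 = 11$)
$G{\left(A,m \right)} = 144$ ($G{\left(A,m \right)} = \left(1 + 11\right)^{2} = 12^{2} = 144$)
$Y = -8$ ($Y = -5 - 3 = -8$)
$\left(- 6 G{\left(5,6 \right)} + \frac{1}{12 - 44}\right) Y = \left(\left(-6\right) 144 + \frac{1}{12 - 44}\right) \left(-8\right) = \left(-864 + \frac{1}{-32}\right) \left(-8\right) = \left(-864 - \frac{1}{32}\right) \left(-8\right) = \left(- \frac{27649}{32}\right) \left(-8\right) = \frac{27649}{4}$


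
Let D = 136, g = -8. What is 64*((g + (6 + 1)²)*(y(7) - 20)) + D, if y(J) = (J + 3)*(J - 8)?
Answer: -78584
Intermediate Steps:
y(J) = (-8 + J)*(3 + J) (y(J) = (3 + J)*(-8 + J) = (-8 + J)*(3 + J))
64*((g + (6 + 1)²)*(y(7) - 20)) + D = 64*((-8 + (6 + 1)²)*((-24 + 7² - 5*7) - 20)) + 136 = 64*((-8 + 7²)*((-24 + 49 - 35) - 20)) + 136 = 64*((-8 + 49)*(-10 - 20)) + 136 = 64*(41*(-30)) + 136 = 64*(-1230) + 136 = -78720 + 136 = -78584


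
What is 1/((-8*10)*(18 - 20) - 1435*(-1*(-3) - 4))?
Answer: 1/1595 ≈ 0.00062696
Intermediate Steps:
1/((-8*10)*(18 - 20) - 1435*(-1*(-3) - 4)) = 1/(-80*(-2) - 1435*(3 - 4)) = 1/(160 - 1435*(-1)) = 1/(160 + 1435) = 1/1595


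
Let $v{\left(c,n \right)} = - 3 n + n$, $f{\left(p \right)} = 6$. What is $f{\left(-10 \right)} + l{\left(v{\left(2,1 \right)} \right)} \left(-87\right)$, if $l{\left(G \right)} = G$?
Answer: $180$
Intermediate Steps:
$v{\left(c,n \right)} = - 2 n$
$f{\left(-10 \right)} + l{\left(v{\left(2,1 \right)} \right)} \left(-87\right) = 6 + \left(-2\right) 1 \left(-87\right) = 6 - -174 = 6 + 174 = 180$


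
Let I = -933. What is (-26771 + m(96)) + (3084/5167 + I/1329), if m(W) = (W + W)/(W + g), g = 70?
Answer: -5085899997132/189985423 ≈ -26770.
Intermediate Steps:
m(W) = 2*W/(70 + W) (m(W) = (W + W)/(W + 70) = (2*W)/(70 + W) = 2*W/(70 + W))
(-26771 + m(96)) + (3084/5167 + I/1329) = (-26771 + 2*96/(70 + 96)) + (3084/5167 - 933/1329) = (-26771 + 2*96/166) + (3084*(1/5167) - 933*1/1329) = (-26771 + 2*96*(1/166)) + (3084/5167 - 311/443) = (-26771 + 96/83) - 240725/2288981 = -2221897/83 - 240725/2288981 = -5085899997132/189985423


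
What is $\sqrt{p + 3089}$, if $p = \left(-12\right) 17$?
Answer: $\sqrt{2885} \approx 53.712$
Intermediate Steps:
$p = -204$
$\sqrt{p + 3089} = \sqrt{-204 + 3089} = \sqrt{2885}$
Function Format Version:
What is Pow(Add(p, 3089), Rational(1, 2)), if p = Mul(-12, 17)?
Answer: Pow(2885, Rational(1, 2)) ≈ 53.712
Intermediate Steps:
p = -204
Pow(Add(p, 3089), Rational(1, 2)) = Pow(Add(-204, 3089), Rational(1, 2)) = Pow(2885, Rational(1, 2))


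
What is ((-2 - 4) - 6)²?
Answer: 144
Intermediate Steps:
((-2 - 4) - 6)² = (-6 - 6)² = (-12)² = 144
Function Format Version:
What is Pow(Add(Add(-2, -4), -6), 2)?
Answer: 144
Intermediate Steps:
Pow(Add(Add(-2, -4), -6), 2) = Pow(Add(-6, -6), 2) = Pow(-12, 2) = 144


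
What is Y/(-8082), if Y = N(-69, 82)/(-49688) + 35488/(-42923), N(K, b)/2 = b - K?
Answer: 98682805/957608352776 ≈ 0.00010305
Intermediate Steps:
N(K, b) = -2*K + 2*b (N(K, b) = 2*(b - K) = -2*K + 2*b)
Y = -888145245/1066379012 (Y = (-2*(-69) + 2*82)/(-49688) + 35488/(-42923) = (138 + 164)*(-1/49688) + 35488*(-1/42923) = 302*(-1/49688) - 35488/42923 = -151/24844 - 35488/42923 = -888145245/1066379012 ≈ -0.83286)
Y/(-8082) = -888145245/1066379012/(-8082) = -888145245/1066379012*(-1/8082) = 98682805/957608352776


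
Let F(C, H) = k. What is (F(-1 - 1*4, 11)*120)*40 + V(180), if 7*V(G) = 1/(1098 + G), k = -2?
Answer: -85881599/8946 ≈ -9600.0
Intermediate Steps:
V(G) = 1/(7*(1098 + G))
F(C, H) = -2
(F(-1 - 1*4, 11)*120)*40 + V(180) = -2*120*40 + 1/(7*(1098 + 180)) = -240*40 + (⅐)/1278 = -9600 + (⅐)*(1/1278) = -9600 + 1/8946 = -85881599/8946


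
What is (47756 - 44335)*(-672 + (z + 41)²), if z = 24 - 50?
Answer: -1529187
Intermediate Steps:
z = -26
(47756 - 44335)*(-672 + (z + 41)²) = (47756 - 44335)*(-672 + (-26 + 41)²) = 3421*(-672 + 15²) = 3421*(-672 + 225) = 3421*(-447) = -1529187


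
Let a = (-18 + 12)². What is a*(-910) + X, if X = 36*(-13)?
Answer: -33228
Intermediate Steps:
a = 36 (a = (-6)² = 36)
X = -468
a*(-910) + X = 36*(-910) - 468 = -32760 - 468 = -33228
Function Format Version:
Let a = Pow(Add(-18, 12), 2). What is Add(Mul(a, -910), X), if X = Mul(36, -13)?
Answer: -33228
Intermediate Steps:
a = 36 (a = Pow(-6, 2) = 36)
X = -468
Add(Mul(a, -910), X) = Add(Mul(36, -910), -468) = Add(-32760, -468) = -33228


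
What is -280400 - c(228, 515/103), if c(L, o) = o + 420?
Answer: -280825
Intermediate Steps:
c(L, o) = 420 + o
-280400 - c(228, 515/103) = -280400 - (420 + 515/103) = -280400 - (420 + 515*(1/103)) = -280400 - (420 + 5) = -280400 - 1*425 = -280400 - 425 = -280825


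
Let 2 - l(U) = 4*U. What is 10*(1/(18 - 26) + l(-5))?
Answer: 875/4 ≈ 218.75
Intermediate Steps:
l(U) = 2 - 4*U
10*(1/(18 - 26) + l(-5)) = 10*(1/(18 - 26) + (2 - 4*(-5))) = 10*(1/(-8) + (2 + 20)) = 10*(-⅛ + 22) = 10*(175/8) = 875/4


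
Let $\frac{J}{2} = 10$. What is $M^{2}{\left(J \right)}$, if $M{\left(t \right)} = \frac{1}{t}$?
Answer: $\frac{1}{400} \approx 0.0025$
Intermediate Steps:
$J = 20$ ($J = 2 \cdot 10 = 20$)
$M^{2}{\left(J \right)} = \left(\frac{1}{20}\right)^{2} = \frac{1}{400}$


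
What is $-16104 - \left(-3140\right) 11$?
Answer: $18436$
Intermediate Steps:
$-16104 - \left(-3140\right) 11 = -16104 - -34540 = -16104 + 34540 = 18436$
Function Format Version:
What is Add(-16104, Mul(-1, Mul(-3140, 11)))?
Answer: 18436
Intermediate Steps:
Add(-16104, Mul(-1, Mul(-3140, 11))) = Add(-16104, Mul(-1, -34540)) = Add(-16104, 34540) = 18436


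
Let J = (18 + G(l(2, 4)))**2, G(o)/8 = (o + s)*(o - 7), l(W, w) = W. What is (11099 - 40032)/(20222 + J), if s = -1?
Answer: -28933/20706 ≈ -1.3973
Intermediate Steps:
G(o) = 8*(-1 + o)*(-7 + o) (G(o) = 8*((o - 1)*(o - 7)) = 8*((-1 + o)*(-7 + o)) = 8*(-1 + o)*(-7 + o))
J = 484 (J = (18 + (56 - 64*2 + 8*2**2))**2 = (18 + (56 - 128 + 8*4))**2 = (18 + (56 - 128 + 32))**2 = (18 - 40)**2 = (-22)**2 = 484)
(11099 - 40032)/(20222 + J) = (11099 - 40032)/(20222 + 484) = -28933/20706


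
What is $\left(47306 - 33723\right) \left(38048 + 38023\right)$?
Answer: $1033272393$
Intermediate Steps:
$\left(47306 - 33723\right) \left(38048 + 38023\right) = \left(47306 - 33723\right) 76071 = 13583 \cdot 76071 = 1033272393$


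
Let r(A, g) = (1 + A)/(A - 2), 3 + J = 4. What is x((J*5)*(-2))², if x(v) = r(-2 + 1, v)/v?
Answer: 0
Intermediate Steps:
J = 1 (J = -3 + 4 = 1)
r(A, g) = (1 + A)/(-2 + A)
x(v) = 0 (x(v) = ((1 + (-2 + 1))/(-2 + (-2 + 1)))/v = ((1 - 1)/(-2 - 1))/v = (0/(-3))/v = (-⅓*0)/v = 0/v = 0)
x((J*5)*(-2))² = 0² = 0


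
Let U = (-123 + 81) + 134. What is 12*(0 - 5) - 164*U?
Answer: -15148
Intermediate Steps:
U = 92 (U = -42 + 134 = 92)
12*(0 - 5) - 164*U = 12*(0 - 5) - 164*92 = 12*(-5) - 15088 = -60 - 15088 = -15148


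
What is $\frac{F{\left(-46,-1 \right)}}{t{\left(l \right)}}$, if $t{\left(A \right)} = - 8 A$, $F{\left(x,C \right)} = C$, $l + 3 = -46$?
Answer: $- \frac{1}{392} \approx -0.002551$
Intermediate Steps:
$l = -49$ ($l = -3 - 46 = -49$)
$\frac{F{\left(-46,-1 \right)}}{t{\left(l \right)}} = - \frac{1}{\left(-8\right) \left(-49\right)} = - \frac{1}{392}$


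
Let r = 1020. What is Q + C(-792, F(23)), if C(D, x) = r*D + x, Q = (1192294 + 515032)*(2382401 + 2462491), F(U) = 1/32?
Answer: 264697896670465/32 ≈ 8.2718e+12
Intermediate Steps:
F(U) = 1/32
Q = 8271810078792 (Q = 1707326*4844892 = 8271810078792)
C(D, x) = x + 1020*D (C(D, x) = 1020*D + x = x + 1020*D)
Q + C(-792, F(23)) = 8271810078792 + (1/32 + 1020*(-792)) = 8271810078792 + (1/32 - 807840) = 8271810078792 - 25850879/32 = 264697896670465/32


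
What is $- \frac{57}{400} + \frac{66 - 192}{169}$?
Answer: $- \frac{60033}{67600} \approx -0.88806$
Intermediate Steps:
$- \frac{57}{400} + \frac{66 - 192}{169} = \left(-57\right) \frac{1}{400} + \left(66 - 192\right) \frac{1}{169} = - \frac{57}{400} - \frac{126}{169} = - \frac{60033}{67600}$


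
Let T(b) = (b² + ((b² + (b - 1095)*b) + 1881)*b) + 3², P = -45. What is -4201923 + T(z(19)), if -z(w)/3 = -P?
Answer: -29314749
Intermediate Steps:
z(w) = -135 (z(w) = -(-3)*(-45) = -3*45 = -135)
T(b) = 9 + b² + b*(1881 + b² + b*(-1095 + b)) (T(b) = (b² + ((b² + (-1095 + b)*b) + 1881)*b) + 9 = (b² + ((b² + b*(-1095 + b)) + 1881)*b) + 9 = (b² + (1881 + b² + b*(-1095 + b))*b) + 9 = (b² + b*(1881 + b² + b*(-1095 + b))) + 9 = 9 + b² + b*(1881 + b² + b*(-1095 + b)))
-4201923 + T(z(19)) = -4201923 + (9 - 1094*(-135)² + 2*(-135)³ + 1881*(-135)) = -4201923 + (9 - 1094*18225 + 2*(-2460375) - 253935) = -4201923 + (9 - 19938150 - 4920750 - 253935) = -4201923 - 25112826 = -29314749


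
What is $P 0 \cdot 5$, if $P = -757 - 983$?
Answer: $0$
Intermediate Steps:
$P = -1740$ ($P = -757 - 983 = -1740$)
$P 0 \cdot 5 = - 1740 \cdot 0 \cdot 5 = \left(-1740\right) 0 = 0$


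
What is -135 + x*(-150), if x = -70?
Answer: 10365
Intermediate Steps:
-135 + x*(-150) = -135 - 70*(-150) = -135 + 10500 = 10365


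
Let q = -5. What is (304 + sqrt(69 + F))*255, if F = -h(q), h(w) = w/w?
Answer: 77520 + 510*sqrt(17) ≈ 79623.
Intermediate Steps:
h(w) = 1
F = -1 (F = -1*1 = -1)
(304 + sqrt(69 + F))*255 = (304 + sqrt(69 - 1))*255 = (304 + sqrt(68))*255 = (304 + 2*sqrt(17))*255 = 77520 + 510*sqrt(17)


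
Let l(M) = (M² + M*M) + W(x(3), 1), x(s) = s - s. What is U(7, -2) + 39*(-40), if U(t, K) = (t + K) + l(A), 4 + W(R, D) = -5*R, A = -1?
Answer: -1557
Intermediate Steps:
x(s) = 0
W(R, D) = -4 - 5*R
l(M) = -4 + 2*M² (l(M) = (M² + M*M) + (-4 - 5*0) = (M² + M²) + (-4 + 0) = 2*M² - 4 = -4 + 2*M²)
U(t, K) = -2 + K + t (U(t, K) = (t + K) + (-4 + 2*(-1)²) = (K + t) + (-4 + 2*1) = (K + t) + (-4 + 2) = (K + t) - 2 = -2 + K + t)
U(7, -2) + 39*(-40) = (-2 - 2 + 7) + 39*(-40) = 3 - 1560 = -1557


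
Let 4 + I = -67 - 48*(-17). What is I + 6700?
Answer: 7445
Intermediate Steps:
I = 745 (I = -4 + (-67 - 48*(-17)) = -4 + (-67 + 816) = -4 + 749 = 745)
I + 6700 = 745 + 6700 = 7445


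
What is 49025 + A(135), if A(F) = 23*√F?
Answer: 49025 + 69*√15 ≈ 49292.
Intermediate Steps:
49025 + A(135) = 49025 + 23*√135 = 49025 + 23*(3*√15) = 49025 + 69*√15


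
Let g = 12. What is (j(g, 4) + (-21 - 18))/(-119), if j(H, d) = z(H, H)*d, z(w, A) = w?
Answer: -9/119 ≈ -0.075630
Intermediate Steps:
j(H, d) = H*d
(j(g, 4) + (-21 - 18))/(-119) = (12*4 + (-21 - 18))/(-119) = -(48 - 39)/119 = -1/119*9 = -9/119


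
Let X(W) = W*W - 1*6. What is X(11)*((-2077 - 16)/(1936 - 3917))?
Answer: 34385/283 ≈ 121.50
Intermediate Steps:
X(W) = -6 + W² (X(W) = W² - 6 = -6 + W²)
X(11)*((-2077 - 16)/(1936 - 3917)) = (-6 + 11²)*((-2077 - 16)/(1936 - 3917)) = (-6 + 121)*(-2093/(-1981)) = 115*(-2093*(-1/1981)) = 115*(299/283) = 34385/283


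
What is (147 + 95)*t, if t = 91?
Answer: 22022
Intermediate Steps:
(147 + 95)*t = (147 + 95)*91 = 242*91 = 22022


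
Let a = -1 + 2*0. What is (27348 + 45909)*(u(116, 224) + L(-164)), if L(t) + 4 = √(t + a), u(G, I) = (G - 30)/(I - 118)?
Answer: -12380433/53 + 73257*I*√165 ≈ -2.3359e+5 + 9.41e+5*I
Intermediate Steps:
a = -1 (a = -1 + 0 = -1)
u(G, I) = (-30 + G)/(-118 + I)
L(t) = -4 + √(-1 + t) (L(t) = -4 + √(t - 1) = -4 + √(-1 + t))
(27348 + 45909)*(u(116, 224) + L(-164)) = (27348 + 45909)*((-30 + 116)/(-118 + 224) + (-4 + √(-1 - 164))) = 73257*(86/106 + (-4 + √(-165))) = 73257*((1/106)*86 + (-4 + I*√165)) = 73257*(43/53 + (-4 + I*√165)) = 73257*(-169/53 + I*√165) = -12380433/53 + 73257*I*√165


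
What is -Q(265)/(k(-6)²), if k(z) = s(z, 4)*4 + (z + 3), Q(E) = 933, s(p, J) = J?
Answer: -933/169 ≈ -5.5207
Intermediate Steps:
k(z) = 19 + z (k(z) = 4*4 + (z + 3) = 16 + (3 + z) = 19 + z)
-Q(265)/(k(-6)²) = -933/((19 - 6)²) = -933/(13²) = -933/169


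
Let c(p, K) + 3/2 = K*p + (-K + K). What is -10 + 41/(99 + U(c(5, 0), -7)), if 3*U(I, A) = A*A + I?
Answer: -6644/689 ≈ -9.6430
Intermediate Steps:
c(p, K) = -3/2 + K*p (c(p, K) = -3/2 + (K*p + (-K + K)) = -3/2 + (K*p + 0) = -3/2 + K*p)
U(I, A) = I/3 + A²/3 (U(I, A) = (A*A + I)/3 = (A² + I)/3 = (I + A²)/3 = I/3 + A²/3)
-10 + 41/(99 + U(c(5, 0), -7)) = -10 + 41/(99 + ((-3/2 + 0*5)/3 + (⅓)*(-7)²)) = -10 + 41/(99 + ((-3/2 + 0)/3 + (⅓)*49)) = -10 + 41/(99 + ((⅓)*(-3/2) + 49/3)) = -10 + 41/(99 + (-½ + 49/3)) = -10 + 41/(99 + 95/6) = -10 + 41/(689/6) = -10 + (6/689)*41 = -10 + 246/689 = -6644/689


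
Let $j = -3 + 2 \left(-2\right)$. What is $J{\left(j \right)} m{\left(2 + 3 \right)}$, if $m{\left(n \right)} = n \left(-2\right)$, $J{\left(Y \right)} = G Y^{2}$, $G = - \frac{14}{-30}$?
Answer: $- \frac{686}{3} \approx -228.67$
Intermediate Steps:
$G = \frac{7}{15}$ ($G = \left(-14\right) \left(- \frac{1}{30}\right) = \frac{7}{15} \approx 0.46667$)
$j = -7$ ($j = -3 - 4 = -7$)
$J{\left(Y \right)} = \frac{7 Y^{2}}{15}$
$m{\left(n \right)} = - 2 n$
$J{\left(j \right)} m{\left(2 + 3 \right)} = \frac{7 \left(-7\right)^{2}}{15} \left(- 2 \left(2 + 3\right)\right) = \frac{7}{15} \cdot 49 \left(\left(-2\right) 5\right) = \frac{343}{15} \left(-10\right) = - \frac{686}{3}$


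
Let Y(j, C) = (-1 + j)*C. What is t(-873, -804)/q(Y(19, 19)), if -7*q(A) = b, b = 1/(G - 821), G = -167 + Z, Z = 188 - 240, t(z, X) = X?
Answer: -5853120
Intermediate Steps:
Y(j, C) = C*(-1 + j)
Z = -52
G = -219 (G = -167 - 52 = -219)
b = -1/1040 (b = 1/(-219 - 821) = 1/(-1040) = -1/1040 ≈ -0.00096154)
q(A) = 1/7280 (q(A) = -⅐*(-1/1040) = 1/7280)
t(-873, -804)/q(Y(19, 19)) = -804/1/7280 = -804*7280 = -5853120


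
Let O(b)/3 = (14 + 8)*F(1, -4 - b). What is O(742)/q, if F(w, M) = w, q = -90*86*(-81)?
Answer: 11/104490 ≈ 0.00010527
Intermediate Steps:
q = 626940 (q = -7740*(-81) = 626940)
O(b) = 66 (O(b) = 3*((14 + 8)*1) = 3*(22*1) = 3*22 = 66)
O(742)/q = 66/626940 = 66*(1/626940) = 11/104490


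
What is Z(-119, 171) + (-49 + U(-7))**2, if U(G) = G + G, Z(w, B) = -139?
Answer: 3830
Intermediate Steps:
U(G) = 2*G
Z(-119, 171) + (-49 + U(-7))**2 = -139 + (-49 + 2*(-7))**2 = -139 + (-49 - 14)**2 = -139 + (-63)**2 = -139 + 3969 = 3830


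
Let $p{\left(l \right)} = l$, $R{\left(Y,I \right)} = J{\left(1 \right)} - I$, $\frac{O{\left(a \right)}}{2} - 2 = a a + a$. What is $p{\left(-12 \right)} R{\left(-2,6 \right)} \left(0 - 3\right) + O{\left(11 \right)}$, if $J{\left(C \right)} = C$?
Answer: $88$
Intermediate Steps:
$O{\left(a \right)} = 4 + 2 a + 2 a^{2}$ ($O{\left(a \right)} = 4 + 2 \left(a a + a\right) = 4 + 2 \left(a^{2} + a\right) = 4 + 2 \left(a + a^{2}\right) = 4 + \left(2 a + 2 a^{2}\right) = 4 + 2 a + 2 a^{2}$)
$R{\left(Y,I \right)} = 1 - I$
$p{\left(-12 \right)} R{\left(-2,6 \right)} \left(0 - 3\right) + O{\left(11 \right)} = - 12 \left(1 - 6\right) \left(0 - 3\right) + \left(4 + 2 \cdot 11 + 2 \cdot 11^{2}\right) = - 12 \left(1 - 6\right) \left(-3\right) + \left(4 + 22 + 2 \cdot 121\right) = - 12 \left(\left(-5\right) \left(-3\right)\right) + \left(4 + 22 + 242\right) = \left(-12\right) 15 + 268 = -180 + 268 = 88$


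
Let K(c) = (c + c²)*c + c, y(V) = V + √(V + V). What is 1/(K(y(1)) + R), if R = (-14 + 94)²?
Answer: 6411/41100793 - 8*√2/41100793 ≈ 0.00015571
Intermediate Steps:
R = 6400 (R = 80² = 6400)
y(V) = V + √2*√V (y(V) = V + √(2*V) = V + √2*√V)
K(c) = c + c*(c + c²) (K(c) = c*(c + c²) + c = c + c*(c + c²))
1/(K(y(1)) + R) = 1/((1 + √2*√1)*(1 + (1 + √2*√1) + (1 + √2*√1)²) + 6400) = 1/((1 + √2*1)*(1 + (1 + √2*1) + (1 + √2*1)²) + 6400) = 1/((1 + √2)*(1 + (1 + √2) + (1 + √2)²) + 6400) = 1/((1 + √2)*(2 + √2 + (1 + √2)²) + 6400) = 1/(6400 + (1 + √2)*(2 + √2 + (1 + √2)²))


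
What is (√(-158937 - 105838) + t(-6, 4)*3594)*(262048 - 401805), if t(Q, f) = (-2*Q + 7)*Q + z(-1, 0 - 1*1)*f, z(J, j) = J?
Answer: 59269825644 - 698785*I*√10591 ≈ 5.927e+10 - 7.1914e+7*I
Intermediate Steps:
t(Q, f) = -f + Q*(7 - 2*Q) (t(Q, f) = (-2*Q + 7)*Q - f = (7 - 2*Q)*Q - f = Q*(7 - 2*Q) - f = -f + Q*(7 - 2*Q))
(√(-158937 - 105838) + t(-6, 4)*3594)*(262048 - 401805) = (√(-158937 - 105838) + (-1*4 - 2*(-6)² + 7*(-6))*3594)*(262048 - 401805) = (√(-264775) + (-4 - 2*36 - 42)*3594)*(-139757) = (5*I*√10591 + (-4 - 72 - 42)*3594)*(-139757) = (5*I*√10591 - 118*3594)*(-139757) = (5*I*√10591 - 424092)*(-139757) = (-424092 + 5*I*√10591)*(-139757) = 59269825644 - 698785*I*√10591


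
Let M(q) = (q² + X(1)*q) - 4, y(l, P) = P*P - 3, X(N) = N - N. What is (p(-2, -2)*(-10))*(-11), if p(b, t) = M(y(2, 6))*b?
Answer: -238700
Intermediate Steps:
X(N) = 0
y(l, P) = -3 + P² (y(l, P) = P² - 3 = -3 + P²)
M(q) = -4 + q² (M(q) = (q² + 0*q) - 4 = (q² + 0) - 4 = q² - 4 = -4 + q²)
p(b, t) = 1085*b (p(b, t) = (-4 + (-3 + 6²)²)*b = (-4 + (-3 + 36)²)*b = (-4 + 33²)*b = (-4 + 1089)*b = 1085*b)
(p(-2, -2)*(-10))*(-11) = ((1085*(-2))*(-10))*(-11) = -2170*(-10)*(-11) = 21700*(-11) = -238700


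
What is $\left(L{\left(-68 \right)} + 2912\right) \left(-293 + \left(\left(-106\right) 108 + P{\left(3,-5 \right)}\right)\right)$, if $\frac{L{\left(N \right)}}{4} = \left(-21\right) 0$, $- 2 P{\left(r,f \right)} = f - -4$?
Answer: $-34188336$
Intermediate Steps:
$P{\left(r,f \right)} = -2 - \frac{f}{2}$ ($P{\left(r,f \right)} = - \frac{f - -4}{2} = - \frac{f + 4}{2} = - \frac{4 + f}{2} = -2 - \frac{f}{2}$)
$L{\left(N \right)} = 0$ ($L{\left(N \right)} = 4 \left(\left(-21\right) 0\right) = 4 \cdot 0 = 0$)
$\left(L{\left(-68 \right)} + 2912\right) \left(-293 + \left(\left(-106\right) 108 + P{\left(3,-5 \right)}\right)\right) = \left(0 + 2912\right) \left(-293 - \frac{22895}{2}\right) = 2912 \left(-293 + \left(-11448 + \left(-2 + \frac{5}{2}\right)\right)\right) = 2912 \left(-293 + \left(-11448 + \frac{1}{2}\right)\right) = 2912 \left(-293 - \frac{22895}{2}\right) = 2912 \left(- \frac{23481}{2}\right) = -34188336$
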